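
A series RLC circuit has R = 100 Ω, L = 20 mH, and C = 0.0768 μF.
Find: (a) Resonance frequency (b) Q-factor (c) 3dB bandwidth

Step 1 — Resonance condition Im(Z)=0 gives ω₀ = 1/√(LC).
Step 2 — ω₀ = 1/√(0.02·7.68e-08) = 2.552e+04 rad/s.
Step 3 — f₀ = ω₀/(2π) = 4061 Hz.
Step 4 — Series Q: Q = ω₀L/R = 2.552e+04·0.02/100 = 5.103.
Step 5 — 3dB bandwidth: Δω = ω₀/Q = 5000 rad/s; BW = Δω/(2π) = 795.8 Hz.

(a) f₀ = 4061 Hz  (b) Q = 5.103  (c) BW = 795.8 Hz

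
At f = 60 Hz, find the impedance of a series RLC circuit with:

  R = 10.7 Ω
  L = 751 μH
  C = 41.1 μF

Step 1 — Angular frequency: ω = 2π·f = 2π·60 = 377 rad/s.
Step 2 — Component impedances:
  R: Z = R = 10.7 Ω
  L: Z = jωL = j·377·0.000751 = 0 + j0.2831 Ω
  C: Z = 1/(jωC) = -j/(ω·C) = 0 - j64.54 Ω
Step 3 — Series combination: Z_total = R + L + C = 10.7 - j64.26 Ω = 65.14∠-80.5° Ω.

Z = 10.7 - j64.26 Ω = 65.14∠-80.5° Ω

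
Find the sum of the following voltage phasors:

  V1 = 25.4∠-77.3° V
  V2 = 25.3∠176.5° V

Step 1 — Convert each phasor to rectangular form:
  V1 = 25.4·(cos(-77.3°) + j·sin(-77.3°)) = 5.584 - j24.78 V
  V2 = 25.3·(cos(176.5°) + j·sin(176.5°)) = -25.25 + j1.545 V
Step 2 — Sum components: V_total = -19.67 - j23.23 V.
Step 3 — Convert to polar: |V_total| = 30.44 V, ∠V_total = -130.2°.

V_total = 30.44∠-130.2° V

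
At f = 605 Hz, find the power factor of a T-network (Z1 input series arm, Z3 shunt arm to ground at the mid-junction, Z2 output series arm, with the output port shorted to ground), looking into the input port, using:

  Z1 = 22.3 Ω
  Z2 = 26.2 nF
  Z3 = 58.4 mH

Step 1 — Angular frequency: ω = 2π·f = 2π·605 = 3801 rad/s.
Step 2 — Component impedances:
  Z1: Z = R = 22.3 Ω
  Z2: Z = 1/(jωC) = -j/(ω·C) = 0 - j1.004e+04 Ω
  Z3: Z = jωL = j·3801·0.0584 = 0 + j222 Ω
Step 3 — With the output port shorted to ground, the output series arm Z2 runs from the junction to ground; the shunt arm Z3 also runs from the junction to ground. They appear in parallel: Z3 || Z2 = 0 + j227 Ω.
Step 4 — Series with input arm Z1: Z_in = Z1 + (Z3 || Z2) = 22.3 + j227 Ω = 228.1∠84.4° Ω.
Step 5 — Power factor: PF = cos(φ) = Re(Z)/|Z| = 22.3/228.1 = 0.09776.
Step 6 — Type: Im(Z) = 227 ⇒ lagging (phase φ = 84.4°).

PF = 0.09776 (lagging, φ = 84.4°)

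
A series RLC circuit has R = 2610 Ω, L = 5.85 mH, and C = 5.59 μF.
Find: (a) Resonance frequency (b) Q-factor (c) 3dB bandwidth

Step 1 — Resonance condition Im(Z)=0 gives ω₀ = 1/√(LC).
Step 2 — ω₀ = 1/√(0.00585·5.59e-06) = 5530 rad/s.
Step 3 — f₀ = ω₀/(2π) = 880.1 Hz.
Step 4 — Series Q: Q = ω₀L/R = 5530·0.00585/2610 = 0.01239.
Step 5 — 3dB bandwidth: Δω = ω₀/Q = 4.462e+05 rad/s; BW = Δω/(2π) = 7.101e+04 Hz.

(a) f₀ = 880.1 Hz  (b) Q = 0.01239  (c) BW = 7.101e+04 Hz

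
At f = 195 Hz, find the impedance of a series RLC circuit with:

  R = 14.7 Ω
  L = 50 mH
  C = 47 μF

Step 1 — Angular frequency: ω = 2π·f = 2π·195 = 1225 rad/s.
Step 2 — Component impedances:
  R: Z = R = 14.7 Ω
  L: Z = jωL = j·1225·0.05 = 0 + j61.26 Ω
  C: Z = 1/(jωC) = -j/(ω·C) = 0 - j17.37 Ω
Step 3 — Series combination: Z_total = R + L + C = 14.7 + j43.9 Ω = 46.29∠71.5° Ω.

Z = 14.7 + j43.9 Ω = 46.29∠71.5° Ω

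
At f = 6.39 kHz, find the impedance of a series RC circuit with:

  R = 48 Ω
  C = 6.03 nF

Step 1 — Angular frequency: ω = 2π·f = 2π·6390 = 4.015e+04 rad/s.
Step 2 — Component impedances:
  R: Z = R = 48 Ω
  C: Z = 1/(jωC) = -j/(ω·C) = 0 - j4130 Ω
Step 3 — Series combination: Z_total = R + C = 48 - j4130 Ω = 4131∠-89.3° Ω.

Z = 48 - j4130 Ω = 4131∠-89.3° Ω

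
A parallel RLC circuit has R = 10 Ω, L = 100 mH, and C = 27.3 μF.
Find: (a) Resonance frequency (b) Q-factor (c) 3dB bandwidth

Step 1 — Resonance: ω₀ = 1/√(LC) = 1/√(0.1·2.73e-05) = 605.2 rad/s.
Step 2 — f₀ = ω₀/(2π) = 96.32 Hz.
Step 3 — Parallel Q: Q = R/(ω₀L) = 10/(605.2·0.1) = 0.1652.
Step 4 — Bandwidth: Δω = ω₀/Q = 3663 rad/s; BW = Δω/(2π) = 583 Hz.

(a) f₀ = 96.32 Hz  (b) Q = 0.1652  (c) BW = 583 Hz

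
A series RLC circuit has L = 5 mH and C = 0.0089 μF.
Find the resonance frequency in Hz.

Step 1 — Resonance condition Im(Z)=0 gives ω₀ = 1/√(LC).
Step 2 — ω₀ = 1/√(0.005·8.9e-09) = 1.499e+05 rad/s.
Step 3 — f₀ = ω₀/(2π) = 2.386e+04 Hz.

f₀ = 2.386e+04 Hz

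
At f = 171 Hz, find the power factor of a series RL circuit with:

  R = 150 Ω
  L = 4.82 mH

Step 1 — Angular frequency: ω = 2π·f = 2π·171 = 1074 rad/s.
Step 2 — Component impedances:
  R: Z = R = 150 Ω
  L: Z = jωL = j·1074·0.00482 = 0 + j5.179 Ω
Step 3 — Series combination: Z_total = R + L = 150 + j5.179 Ω = 150.1∠2.0° Ω.
Step 4 — Power factor: PF = cos(φ) = Re(Z)/|Z| = 150/150.09 = 0.9994.
Step 5 — Type: Im(Z) = 5.179 ⇒ lagging (phase φ = 2.0°).

PF = 0.9994 (lagging, φ = 2.0°)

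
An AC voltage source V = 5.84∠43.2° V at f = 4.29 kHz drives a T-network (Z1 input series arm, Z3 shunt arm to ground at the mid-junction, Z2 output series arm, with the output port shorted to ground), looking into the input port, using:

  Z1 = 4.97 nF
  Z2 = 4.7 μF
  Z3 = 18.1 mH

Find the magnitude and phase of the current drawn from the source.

Step 1 — Angular frequency: ω = 2π·f = 2π·4290 = 2.695e+04 rad/s.
Step 2 — Component impedances:
  Z1: Z = 1/(jωC) = -j/(ω·C) = 0 - j7465 Ω
  Z2: Z = 1/(jωC) = -j/(ω·C) = 0 - j7.893 Ω
  Z3: Z = jωL = j·2.695e+04·0.0181 = 0 + j487.9 Ω
Step 3 — With the output port shorted to ground, the output series arm Z2 runs from the junction to ground; the shunt arm Z3 also runs from the junction to ground. They appear in parallel: Z3 || Z2 = 0 - j8.023 Ω.
Step 4 — Series with input arm Z1: Z_in = Z1 + (Z3 || Z2) = 0 - j7473 Ω = 7473∠-90.0° Ω.
Step 5 — Source phasor: V = 5.84∠43.2° V = 4.257 + j3.998 V.
Step 6 — Ohm's law: I = V / Z_total = (4.257 + j3.998) / (0 - j7473) = -0.000535 + j0.0005697 A.
Step 7 — Convert to polar: |I| = 0.0007815 A, ∠I = 133.2°.

I = 0.0007815∠133.2° A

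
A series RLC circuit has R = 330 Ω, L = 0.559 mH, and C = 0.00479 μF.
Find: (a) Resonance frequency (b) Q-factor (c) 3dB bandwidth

Step 1 — Resonance: ω₀ = 1/√(LC) = 1/√(0.000559·4.79e-09) = 6.111e+05 rad/s.
Step 2 — f₀ = ω₀/(2π) = 9.726e+04 Hz.
Step 3 — Series Q: Q = ω₀L/R = 6.111e+05·0.000559/330 = 1.035.
Step 4 — Bandwidth: Δω = ω₀/Q = 5.903e+05 rad/s; BW = Δω/(2π) = 9.396e+04 Hz.

(a) f₀ = 9.726e+04 Hz  (b) Q = 1.035  (c) BW = 9.396e+04 Hz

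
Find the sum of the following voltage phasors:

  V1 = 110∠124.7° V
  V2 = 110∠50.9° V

Step 1 — Convert each phasor to rectangular form:
  V1 = 110·(cos(124.7°) + j·sin(124.7°)) = -62.62 + j90.44 V
  V2 = 110·(cos(50.9°) + j·sin(50.9°)) = 69.37 + j85.37 V
Step 2 — Sum components: V_total = 6.754 + j175.8 V.
Step 3 — Convert to polar: |V_total| = 175.9 V, ∠V_total = 87.8°.

V_total = 175.9∠87.8° V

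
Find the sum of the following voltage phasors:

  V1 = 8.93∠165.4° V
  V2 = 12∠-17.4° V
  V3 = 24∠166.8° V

Step 1 — Convert each phasor to rectangular form:
  V1 = 8.93·(cos(165.4°) + j·sin(165.4°)) = -8.642 + j2.251 V
  V2 = 12·(cos(-17.4°) + j·sin(-17.4°)) = 11.45 - j3.588 V
  V3 = 24·(cos(166.8°) + j·sin(166.8°)) = -23.37 + j5.48 V
Step 2 — Sum components: V_total = -20.56 + j4.143 V.
Step 3 — Convert to polar: |V_total| = 20.97 V, ∠V_total = 168.6°.

V_total = 20.97∠168.6° V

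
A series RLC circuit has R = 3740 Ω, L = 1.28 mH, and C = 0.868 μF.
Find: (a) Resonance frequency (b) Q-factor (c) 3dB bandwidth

Step 1 — Resonance: ω₀ = 1/√(LC) = 1/√(0.00128·8.68e-07) = 3e+04 rad/s.
Step 2 — f₀ = ω₀/(2π) = 4775 Hz.
Step 3 — Series Q: Q = ω₀L/R = 3e+04·0.00128/3740 = 0.01027.
Step 4 — Bandwidth: Δω = ω₀/Q = 2.922e+06 rad/s; BW = Δω/(2π) = 4.65e+05 Hz.

(a) f₀ = 4775 Hz  (b) Q = 0.01027  (c) BW = 4.65e+05 Hz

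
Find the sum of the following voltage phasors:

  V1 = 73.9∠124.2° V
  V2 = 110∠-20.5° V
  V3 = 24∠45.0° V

Step 1 — Convert each phasor to rectangular form:
  V1 = 73.9·(cos(124.2°) + j·sin(124.2°)) = -41.54 + j61.12 V
  V2 = 110·(cos(-20.5°) + j·sin(-20.5°)) = 103 - j38.52 V
  V3 = 24·(cos(45.0°) + j·sin(45.0°)) = 16.97 + j16.97 V
Step 2 — Sum components: V_total = 78.47 + j39.57 V.
Step 3 — Convert to polar: |V_total| = 87.88 V, ∠V_total = 26.8°.

V_total = 87.88∠26.8° V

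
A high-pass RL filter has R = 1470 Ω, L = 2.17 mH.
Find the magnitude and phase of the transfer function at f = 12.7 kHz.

Step 1 — Angular frequency: ω = 2π·1.27e+04 = 7.98e+04 rad/s.
Step 2 — Transfer function: H(jω) = jωL/(R + jωL).
Step 3 — Numerator jωL = j·173.2; denominator R + jωL = 1470 + j173.2.
Step 4 — H = 0.01369 + j0.1162.
Step 5 — Magnitude: |H| = 0.117 (-18.6 dB); phase: φ = 83.3°.

|H| = 0.117 (-18.6 dB), φ = 83.3°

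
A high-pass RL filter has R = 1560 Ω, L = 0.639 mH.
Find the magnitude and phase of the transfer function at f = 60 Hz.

Step 1 — Angular frequency: ω = 2π·60 = 377 rad/s.
Step 2 — Transfer function: H(jω) = jωL/(R + jωL).
Step 3 — Numerator jωL = j·0.2409; denominator R + jωL = 1560 + j0.2409.
Step 4 — H = 2.385e-08 + j0.0001544.
Step 5 — Magnitude: |H| = 0.0001544 (-76.2 dB); phase: φ = 90.0°.

|H| = 0.0001544 (-76.2 dB), φ = 90.0°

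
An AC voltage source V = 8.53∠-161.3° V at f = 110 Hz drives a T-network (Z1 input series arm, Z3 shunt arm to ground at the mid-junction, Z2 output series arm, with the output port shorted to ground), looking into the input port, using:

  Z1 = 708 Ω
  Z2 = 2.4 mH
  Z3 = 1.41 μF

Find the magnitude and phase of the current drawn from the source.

Step 1 — Angular frequency: ω = 2π·f = 2π·110 = 691.2 rad/s.
Step 2 — Component impedances:
  Z1: Z = R = 708 Ω
  Z2: Z = jωL = j·691.2·0.0024 = 0 + j1.659 Ω
  Z3: Z = 1/(jωC) = -j/(ω·C) = 0 - j1026 Ω
Step 3 — With the output port shorted to ground, the output series arm Z2 runs from the junction to ground; the shunt arm Z3 also runs from the junction to ground. They appear in parallel: Z3 || Z2 = 0 + j1.661 Ω.
Step 4 — Series with input arm Z1: Z_in = Z1 + (Z3 || Z2) = 708 + j1.661 Ω = 708∠0.1° Ω.
Step 5 — Source phasor: V = 8.53∠-161.3° V = -8.08 - j2.735 V.
Step 6 — Ohm's law: I = V / Z_total = (-8.08 - j2.735) / (708 + j1.661) = -0.01142 - j0.003836 A.
Step 7 — Convert to polar: |I| = 0.01205 A, ∠I = -161.4°.

I = 0.01205∠-161.4° A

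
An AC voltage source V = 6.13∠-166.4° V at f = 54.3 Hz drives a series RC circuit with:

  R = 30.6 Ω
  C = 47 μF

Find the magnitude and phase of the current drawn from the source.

Step 1 — Angular frequency: ω = 2π·f = 2π·54.3 = 341.2 rad/s.
Step 2 — Component impedances:
  R: Z = R = 30.6 Ω
  C: Z = 1/(jωC) = -j/(ω·C) = 0 - j62.36 Ω
Step 3 — Series combination: Z_total = R + C = 30.6 - j62.36 Ω = 69.47∠-63.9° Ω.
Step 4 — Source phasor: V = 6.13∠-166.4° V = -5.958 - j1.441 V.
Step 5 — Ohm's law: I = V / Z_total = (-5.958 - j1.441) / (30.6 - j62.36) = -0.01915 - j0.08614 A.
Step 6 — Convert to polar: |I| = 0.08825 A, ∠I = -102.5°.

I = 0.08825∠-102.5° A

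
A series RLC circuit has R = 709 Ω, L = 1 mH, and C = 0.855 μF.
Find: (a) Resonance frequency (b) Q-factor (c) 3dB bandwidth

Step 1 — Resonance: ω₀ = 1/√(LC) = 1/√(0.001·8.55e-07) = 3.42e+04 rad/s.
Step 2 — f₀ = ω₀/(2π) = 5443 Hz.
Step 3 — Series Q: Q = ω₀L/R = 3.42e+04·0.001/709 = 0.04824.
Step 4 — Bandwidth: Δω = ω₀/Q = 7.09e+05 rad/s; BW = Δω/(2π) = 1.128e+05 Hz.

(a) f₀ = 5443 Hz  (b) Q = 0.04824  (c) BW = 1.128e+05 Hz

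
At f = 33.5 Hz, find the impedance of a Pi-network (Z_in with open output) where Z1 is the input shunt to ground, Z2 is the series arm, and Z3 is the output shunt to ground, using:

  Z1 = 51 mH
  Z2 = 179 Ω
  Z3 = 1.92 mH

Step 1 — Angular frequency: ω = 2π·f = 2π·33.5 = 210.5 rad/s.
Step 2 — Component impedances:
  Z1: Z = jωL = j·210.5·0.051 = 0 + j10.73 Ω
  Z2: Z = R = 179 Ω
  Z3: Z = jωL = j·210.5·0.00192 = 0 + j0.4041 Ω
Step 3 — With open output, the series arm Z2 and the output shunt Z3 appear in series to ground: Z2 + Z3 = 179 + j0.4041 Ω.
Step 4 — Parallel with input shunt Z1: Z_in = Z1 || (Z2 + Z3) = 0.6413 + j10.69 Ω = 10.71∠86.6° Ω.

Z = 0.6413 + j10.69 Ω = 10.71∠86.6° Ω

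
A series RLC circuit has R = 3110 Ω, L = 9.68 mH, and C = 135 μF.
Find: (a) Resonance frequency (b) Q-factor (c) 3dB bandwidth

Step 1 — Resonance condition Im(Z)=0 gives ω₀ = 1/√(LC).
Step 2 — ω₀ = 1/√(0.00968·0.000135) = 874.8 rad/s.
Step 3 — f₀ = ω₀/(2π) = 139.2 Hz.
Step 4 — Series Q: Q = ω₀L/R = 874.8·0.00968/3110 = 0.002723.
Step 5 — 3dB bandwidth: Δω = ω₀/Q = 3.213e+05 rad/s; BW = Δω/(2π) = 5.113e+04 Hz.

(a) f₀ = 139.2 Hz  (b) Q = 0.002723  (c) BW = 5.113e+04 Hz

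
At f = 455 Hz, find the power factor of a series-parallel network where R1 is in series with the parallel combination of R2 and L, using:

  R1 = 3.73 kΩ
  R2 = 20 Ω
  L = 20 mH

Step 1 — Angular frequency: ω = 2π·f = 2π·455 = 2859 rad/s.
Step 2 — Component impedances:
  R1: Z = R = 3730 Ω
  R2: Z = R = 20 Ω
  L: Z = jωL = j·2859·0.02 = 0 + j57.18 Ω
Step 3 — Parallel branch: R2 || L = 1/(1/R2 + 1/L) = 17.82 + j6.233 Ω.
Step 4 — Series with R1: Z_total = R1 + (R2 || L) = 3748 + j6.233 Ω = 3748∠0.1° Ω.
Step 5 — Power factor: PF = cos(φ) = Re(Z)/|Z| = 3748/3748 = 1.
Step 6 — Type: Im(Z) = 6.233 ⇒ lagging (phase φ = 0.1°).

PF = 1 (lagging, φ = 0.1°)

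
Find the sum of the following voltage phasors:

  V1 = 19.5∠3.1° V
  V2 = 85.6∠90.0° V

Step 1 — Convert each phasor to rectangular form:
  V1 = 19.5·(cos(3.1°) + j·sin(3.1°)) = 19.47 + j1.055 V
  V2 = 85.6·(cos(90.0°) + j·sin(90.0°)) = 0 + j85.6 V
Step 2 — Sum components: V_total = 19.47 + j86.65 V.
Step 3 — Convert to polar: |V_total| = 88.82 V, ∠V_total = 77.3°.

V_total = 88.82∠77.3° V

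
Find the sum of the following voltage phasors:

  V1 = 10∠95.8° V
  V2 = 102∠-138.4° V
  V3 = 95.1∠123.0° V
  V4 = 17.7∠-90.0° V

Step 1 — Convert each phasor to rectangular form:
  V1 = 10·(cos(95.8°) + j·sin(95.8°)) = -1.011 + j9.949 V
  V2 = 102·(cos(-138.4°) + j·sin(-138.4°)) = -76.28 - j67.72 V
  V3 = 95.1·(cos(123.0°) + j·sin(123.0°)) = -51.8 + j79.76 V
  V4 = 17.7·(cos(-90.0°) + j·sin(-90.0°)) = 0 - j17.7 V
Step 2 — Sum components: V_total = -129.1 + j4.286 V.
Step 3 — Convert to polar: |V_total| = 129.2 V, ∠V_total = 178.1°.

V_total = 129.2∠178.1° V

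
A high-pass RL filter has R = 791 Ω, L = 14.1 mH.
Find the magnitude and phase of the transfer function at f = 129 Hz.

Step 1 — Angular frequency: ω = 2π·129 = 810.5 rad/s.
Step 2 — Transfer function: H(jω) = jωL/(R + jωL).
Step 3 — Numerator jωL = j·11.43; denominator R + jωL = 791 + j11.43.
Step 4 — H = 0.0002087 + j0.01445.
Step 5 — Magnitude: |H| = 0.01445 (-36.8 dB); phase: φ = 89.2°.

|H| = 0.01445 (-36.8 dB), φ = 89.2°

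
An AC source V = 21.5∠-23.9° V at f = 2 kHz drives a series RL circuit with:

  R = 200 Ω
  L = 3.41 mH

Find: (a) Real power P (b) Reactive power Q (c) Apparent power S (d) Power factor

Step 1 — Angular frequency: ω = 2π·f = 2π·2000 = 1.257e+04 rad/s.
Step 2 — Component impedances:
  R: Z = R = 200 Ω
  L: Z = jωL = j·1.257e+04·0.00341 = 0 + j42.85 Ω
Step 3 — Series combination: Z_total = R + L = 200 + j42.85 Ω = 204.5∠12.1° Ω.
Step 4 — Source phasor: V = 21.5∠-23.9° V = 19.66 - j8.711 V.
Step 5 — Current: I = V / Z = 0.08505 - j0.06177 A = 0.1051∠-36.0° A.
Step 6 — Complex power: S = V·I* = 2.21 + j0.4735 VA.
Step 7 — Real power: P = Re(S) = 2.21 W.
Step 8 — Reactive power: Q = Im(S) = 0.4735 VAR.
Step 9 — Apparent power: |S| = 2.26 VA.
Step 10 — Power factor: PF = P/|S| = 0.9778 (lagging).

(a) P = 2.21 W  (b) Q = 0.4735 VAR  (c) S = 2.26 VA  (d) PF = 0.9778 (lagging)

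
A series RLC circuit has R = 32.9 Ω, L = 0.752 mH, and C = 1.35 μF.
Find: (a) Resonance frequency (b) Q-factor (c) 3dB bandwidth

Step 1 — Resonance: ω₀ = 1/√(LC) = 1/√(0.000752·1.35e-06) = 3.139e+04 rad/s.
Step 2 — f₀ = ω₀/(2π) = 4995 Hz.
Step 3 — Series Q: Q = ω₀L/R = 3.139e+04·0.000752/32.9 = 0.7174.
Step 4 — Bandwidth: Δω = ω₀/Q = 4.375e+04 rad/s; BW = Δω/(2π) = 6963 Hz.

(a) f₀ = 4995 Hz  (b) Q = 0.7174  (c) BW = 6963 Hz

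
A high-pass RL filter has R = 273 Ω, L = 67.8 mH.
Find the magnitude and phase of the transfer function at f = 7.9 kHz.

Step 1 — Angular frequency: ω = 2π·7900 = 4.964e+04 rad/s.
Step 2 — Transfer function: H(jω) = jωL/(R + jωL).
Step 3 — Numerator jωL = j·3365; denominator R + jωL = 273 + j3365.
Step 4 — H = 0.9935 + j0.08059.
Step 5 — Magnitude: |H| = 0.9967 (-0.0 dB); phase: φ = 4.6°.

|H| = 0.9967 (-0.0 dB), φ = 4.6°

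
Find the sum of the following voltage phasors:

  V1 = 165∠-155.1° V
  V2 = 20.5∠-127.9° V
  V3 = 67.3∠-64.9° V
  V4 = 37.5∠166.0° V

Step 1 — Convert each phasor to rectangular form:
  V1 = 165·(cos(-155.1°) + j·sin(-155.1°)) = -149.7 - j69.47 V
  V2 = 20.5·(cos(-127.9°) + j·sin(-127.9°)) = -12.59 - j16.18 V
  V3 = 67.3·(cos(-64.9°) + j·sin(-64.9°)) = 28.55 - j60.94 V
  V4 = 37.5·(cos(166.0°) + j·sin(166.0°)) = -36.39 + j9.072 V
Step 2 — Sum components: V_total = -170.1 - j137.5 V.
Step 3 — Convert to polar: |V_total| = 218.7 V, ∠V_total = -141.0°.

V_total = 218.7∠-141.0° V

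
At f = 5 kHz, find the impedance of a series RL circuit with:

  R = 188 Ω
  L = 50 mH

Step 1 — Angular frequency: ω = 2π·f = 2π·5000 = 3.142e+04 rad/s.
Step 2 — Component impedances:
  R: Z = R = 188 Ω
  L: Z = jωL = j·3.142e+04·0.05 = 0 + j1571 Ω
Step 3 — Series combination: Z_total = R + L = 188 + j1571 Ω = 1582∠83.2° Ω.

Z = 188 + j1571 Ω = 1582∠83.2° Ω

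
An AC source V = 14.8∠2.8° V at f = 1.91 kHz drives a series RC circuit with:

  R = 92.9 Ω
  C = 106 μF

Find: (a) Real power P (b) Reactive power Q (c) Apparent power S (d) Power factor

Step 1 — Angular frequency: ω = 2π·f = 2π·1910 = 1.2e+04 rad/s.
Step 2 — Component impedances:
  R: Z = R = 92.9 Ω
  C: Z = 1/(jωC) = -j/(ω·C) = 0 - j0.7861 Ω
Step 3 — Series combination: Z_total = R + C = 92.9 - j0.7861 Ω = 92.9∠-0.5° Ω.
Step 4 — Source phasor: V = 14.8∠2.8° V = 14.78 + j0.723 V.
Step 5 — Current: I = V / Z = 0.159 + j0.009128 A = 0.1593∠3.3° A.
Step 6 — Complex power: S = V·I* = 2.358 - j0.01995 VA.
Step 7 — Real power: P = Re(S) = 2.358 W.
Step 8 — Reactive power: Q = Im(S) = -0.01995 VAR.
Step 9 — Apparent power: |S| = 2.358 VA.
Step 10 — Power factor: PF = P/|S| = 1 (leading).

(a) P = 2.358 W  (b) Q = -0.01995 VAR  (c) S = 2.358 VA  (d) PF = 1 (leading)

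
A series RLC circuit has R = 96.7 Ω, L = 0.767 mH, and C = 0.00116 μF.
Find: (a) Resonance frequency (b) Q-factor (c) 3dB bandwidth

Step 1 — Resonance condition Im(Z)=0 gives ω₀ = 1/√(LC).
Step 2 — ω₀ = 1/√(0.000767·1.16e-09) = 1.06e+06 rad/s.
Step 3 — f₀ = ω₀/(2π) = 1.687e+05 Hz.
Step 4 — Series Q: Q = ω₀L/R = 1.06e+06·0.000767/96.7 = 8.409.
Step 5 — 3dB bandwidth: Δω = ω₀/Q = 1.261e+05 rad/s; BW = Δω/(2π) = 2.007e+04 Hz.

(a) f₀ = 1.687e+05 Hz  (b) Q = 8.409  (c) BW = 2.007e+04 Hz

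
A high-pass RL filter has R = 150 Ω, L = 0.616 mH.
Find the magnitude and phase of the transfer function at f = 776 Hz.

Step 1 — Angular frequency: ω = 2π·776 = 4876 rad/s.
Step 2 — Transfer function: H(jω) = jωL/(R + jωL).
Step 3 — Numerator jωL = j·3.003; denominator R + jωL = 150 + j3.003.
Step 4 — H = 0.0004008 + j0.02002.
Step 5 — Magnitude: |H| = 0.02002 (-34.0 dB); phase: φ = 88.9°.

|H| = 0.02002 (-34.0 dB), φ = 88.9°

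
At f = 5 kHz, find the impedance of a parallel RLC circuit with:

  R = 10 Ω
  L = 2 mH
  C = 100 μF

Step 1 — Angular frequency: ω = 2π·f = 2π·5000 = 3.142e+04 rad/s.
Step 2 — Component impedances:
  R: Z = R = 10 Ω
  L: Z = jωL = j·3.142e+04·0.002 = 0 + j62.83 Ω
  C: Z = 1/(jωC) = -j/(ω·C) = 0 - j0.3183 Ω
Step 3 — Parallel combination: 1/Z_total = 1/R + 1/L + 1/C; Z_total = 0.01023 - j0.3196 Ω = 0.3198∠-88.2° Ω.

Z = 0.01023 - j0.3196 Ω = 0.3198∠-88.2° Ω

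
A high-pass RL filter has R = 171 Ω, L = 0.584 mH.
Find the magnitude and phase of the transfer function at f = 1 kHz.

Step 1 — Angular frequency: ω = 2π·1000 = 6283 rad/s.
Step 2 — Transfer function: H(jω) = jωL/(R + jωL).
Step 3 — Numerator jωL = j·3.669; denominator R + jωL = 171 + j3.669.
Step 4 — H = 0.0004602 + j0.02145.
Step 5 — Magnitude: |H| = 0.02145 (-33.4 dB); phase: φ = 88.8°.

|H| = 0.02145 (-33.4 dB), φ = 88.8°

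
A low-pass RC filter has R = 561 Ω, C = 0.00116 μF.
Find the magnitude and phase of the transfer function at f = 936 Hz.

Step 1 — Angular frequency: ω = 2π·936 = 5881 rad/s.
Step 2 — Transfer function: H(jω) = 1/(1 + jωRC).
Step 3 — Denominator: 1 + jωRC = 1 + j·5881·561·1.16e-09 = 1 + j0.003827.
Step 4 — H = 1 - j0.003827.
Step 5 — Magnitude: |H| = 1 (-0.0 dB); phase: φ = -0.2°.

|H| = 1 (-0.0 dB), φ = -0.2°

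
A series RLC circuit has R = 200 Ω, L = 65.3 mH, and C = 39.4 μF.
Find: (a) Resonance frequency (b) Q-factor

Step 1 — Resonance condition Im(Z)=0 gives ω₀ = 1/√(LC).
Step 2 — ω₀ = 1/√(0.0653·3.94e-05) = 623.4 rad/s.
Step 3 — f₀ = ω₀/(2π) = 99.22 Hz.
Step 4 — Series Q: Q = ω₀L/R = 623.4·0.0653/200 = 0.2036.

(a) f₀ = 99.22 Hz  (b) Q = 0.2036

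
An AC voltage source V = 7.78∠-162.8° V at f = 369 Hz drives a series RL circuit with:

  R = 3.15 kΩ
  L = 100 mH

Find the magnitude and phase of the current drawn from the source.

Step 1 — Angular frequency: ω = 2π·f = 2π·369 = 2318 rad/s.
Step 2 — Component impedances:
  R: Z = R = 3150 Ω
  L: Z = jωL = j·2318·0.1 = 0 + j231.8 Ω
Step 3 — Series combination: Z_total = R + L = 3150 + j231.8 Ω = 3159∠4.2° Ω.
Step 4 — Source phasor: V = 7.78∠-162.8° V = -7.432 - j2.301 V.
Step 5 — Ohm's law: I = V / Z_total = (-7.432 - j2.301) / (3150 + j231.8) = -0.0024 - j0.0005537 A.
Step 6 — Convert to polar: |I| = 0.002463 A, ∠I = -167.0°.

I = 0.002463∠-167.0° A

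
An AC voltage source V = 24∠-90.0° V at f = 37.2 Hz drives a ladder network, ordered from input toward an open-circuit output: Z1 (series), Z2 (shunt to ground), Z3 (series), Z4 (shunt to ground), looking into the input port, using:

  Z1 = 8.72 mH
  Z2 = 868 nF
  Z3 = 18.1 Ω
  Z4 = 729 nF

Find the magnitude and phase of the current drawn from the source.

Step 1 — Angular frequency: ω = 2π·f = 2π·37.2 = 233.7 rad/s.
Step 2 — Component impedances:
  Z1: Z = jωL = j·233.7·0.00872 = 0 + j2.038 Ω
  Z2: Z = 1/(jωC) = -j/(ω·C) = 0 - j4929 Ω
  Z3: Z = R = 18.1 Ω
  Z4: Z = 1/(jωC) = -j/(ω·C) = 0 - j5869 Ω
Step 3 — Ladder network (open output): work backward from the far end, alternating series and parallel combinations. Z_in = 3.772 - j2677 Ω = 2677∠-89.9° Ω.
Step 4 — Source phasor: V = 24∠-90.0° V = 0 - j24 V.
Step 5 — Ohm's law: I = V / Z_total = (0 - j24) / (3.772 - j2677) = 0.008965 - j1.263e-05 A.
Step 6 — Convert to polar: |I| = 0.008965 A, ∠I = -0.1°.

I = 0.008965∠-0.1° A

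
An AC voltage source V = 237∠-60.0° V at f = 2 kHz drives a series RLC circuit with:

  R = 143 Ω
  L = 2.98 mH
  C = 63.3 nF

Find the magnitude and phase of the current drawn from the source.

Step 1 — Angular frequency: ω = 2π·f = 2π·2000 = 1.257e+04 rad/s.
Step 2 — Component impedances:
  R: Z = R = 143 Ω
  L: Z = jωL = j·1.257e+04·0.00298 = 0 + j37.45 Ω
  C: Z = 1/(jωC) = -j/(ω·C) = 0 - j1257 Ω
Step 3 — Series combination: Z_total = R + L + C = 143 - j1220 Ω = 1228∠-83.3° Ω.
Step 4 — Source phasor: V = 237∠-60.0° V = 118.5 - j205.2 V.
Step 5 — Ohm's law: I = V / Z_total = (118.5 - j205.2) / (143 - j1220) = 0.1772 + j0.07638 A.
Step 6 — Convert to polar: |I| = 0.193 A, ∠I = 23.3°.

I = 0.193∠23.3° A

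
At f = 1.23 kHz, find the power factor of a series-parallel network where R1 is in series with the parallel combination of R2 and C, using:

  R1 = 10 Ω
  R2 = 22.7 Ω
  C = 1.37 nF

Step 1 — Angular frequency: ω = 2π·f = 2π·1230 = 7728 rad/s.
Step 2 — Component impedances:
  R1: Z = R = 10 Ω
  R2: Z = R = 22.7 Ω
  C: Z = 1/(jωC) = -j/(ω·C) = 0 - j9.445e+04 Ω
Step 3 — Parallel branch: R2 || C = 1/(1/R2 + 1/C) = 22.7 - j0.005456 Ω.
Step 4 — Series with R1: Z_total = R1 + (R2 || C) = 32.7 - j0.005456 Ω = 32.7∠-0.0° Ω.
Step 5 — Power factor: PF = cos(φ) = Re(Z)/|Z| = 32.7/32.7 = 1.
Step 6 — Type: Im(Z) = -0.005456 ⇒ leading (phase φ = -0.0°).

PF = 1 (leading, φ = -0.0°)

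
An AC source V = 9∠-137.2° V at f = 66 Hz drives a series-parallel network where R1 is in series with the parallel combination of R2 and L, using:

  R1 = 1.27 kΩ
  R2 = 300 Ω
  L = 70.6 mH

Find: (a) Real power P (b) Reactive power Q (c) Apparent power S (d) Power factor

Step 1 — Angular frequency: ω = 2π·f = 2π·66 = 414.7 rad/s.
Step 2 — Component impedances:
  R1: Z = R = 1270 Ω
  R2: Z = R = 300 Ω
  L: Z = jωL = j·414.7·0.0706 = 0 + j29.28 Ω
Step 3 — Parallel branch: R2 || L = 1/(1/R2 + 1/L) = 2.83 + j29 Ω.
Step 4 — Series with R1: Z_total = R1 + (R2 || L) = 1273 + j29 Ω = 1273∠1.3° Ω.
Step 5 — Source phasor: V = 9∠-137.2° V = -6.604 - j6.115 V.
Step 6 — Current: I = V / Z = -0.005295 - j0.004684 A = 0.007069∠-138.5° A.
Step 7 — Complex power: S = V·I* = 0.0636 + j0.001449 VA.
Step 8 — Real power: P = Re(S) = 0.0636 W.
Step 9 — Reactive power: Q = Im(S) = 0.001449 VAR.
Step 10 — Apparent power: |S| = 0.06362 VA.
Step 11 — Power factor: PF = P/|S| = 0.9997 (lagging).

(a) P = 0.0636 W  (b) Q = 0.001449 VAR  (c) S = 0.06362 VA  (d) PF = 0.9997 (lagging)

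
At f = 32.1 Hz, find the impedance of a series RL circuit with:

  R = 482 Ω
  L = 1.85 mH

Step 1 — Angular frequency: ω = 2π·f = 2π·32.1 = 201.7 rad/s.
Step 2 — Component impedances:
  R: Z = R = 482 Ω
  L: Z = jωL = j·201.7·0.00185 = 0 + j0.3731 Ω
Step 3 — Series combination: Z_total = R + L = 482 + j0.3731 Ω = 482∠0.0° Ω.

Z = 482 + j0.3731 Ω = 482∠0.0° Ω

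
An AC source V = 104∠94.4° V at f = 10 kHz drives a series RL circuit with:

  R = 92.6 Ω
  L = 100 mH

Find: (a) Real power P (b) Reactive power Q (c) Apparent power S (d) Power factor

Step 1 — Angular frequency: ω = 2π·f = 2π·1e+04 = 6.283e+04 rad/s.
Step 2 — Component impedances:
  R: Z = R = 92.6 Ω
  L: Z = jωL = j·6.283e+04·0.1 = 0 + j6283 Ω
Step 3 — Series combination: Z_total = R + L = 92.6 + j6283 Ω = 6284∠89.2° Ω.
Step 4 — Source phasor: V = 104∠94.4° V = -7.979 + j103.7 V.
Step 5 — Current: I = V / Z = 0.01648 + j0.001513 A = 0.01655∠5.2° A.
Step 6 — Complex power: S = V·I* = 0.02536 + j1.721 VA.
Step 7 — Real power: P = Re(S) = 0.02536 W.
Step 8 — Reactive power: Q = Im(S) = 1.721 VAR.
Step 9 — Apparent power: |S| = 1.721 VA.
Step 10 — Power factor: PF = P/|S| = 0.01474 (lagging).

(a) P = 0.02536 W  (b) Q = 1.721 VAR  (c) S = 1.721 VA  (d) PF = 0.01474 (lagging)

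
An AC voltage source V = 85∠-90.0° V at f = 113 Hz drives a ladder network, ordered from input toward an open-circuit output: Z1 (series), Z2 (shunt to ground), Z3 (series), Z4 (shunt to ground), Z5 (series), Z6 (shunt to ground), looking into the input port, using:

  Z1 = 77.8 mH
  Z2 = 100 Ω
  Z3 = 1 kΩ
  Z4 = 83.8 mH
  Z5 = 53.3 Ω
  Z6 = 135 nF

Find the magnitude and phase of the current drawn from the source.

Step 1 — Angular frequency: ω = 2π·f = 2π·113 = 710 rad/s.
Step 2 — Component impedances:
  Z1: Z = jωL = j·710·0.0778 = 0 + j55.24 Ω
  Z2: Z = R = 100 Ω
  Z3: Z = R = 1000 Ω
  Z4: Z = jωL = j·710·0.0838 = 0 + j59.5 Ω
  Z5: Z = R = 53.3 Ω
  Z6: Z = 1/(jωC) = -j/(ω·C) = 0 - j1.043e+04 Ω
Step 3 — Ladder network (open output): work backward from the far end, alternating series and parallel combinations. Z_in = 90.94 + j55.73 Ω = 106.7∠31.5° Ω.
Step 4 — Source phasor: V = 85∠-90.0° V = 0 - j85 V.
Step 5 — Ohm's law: I = V / Z_total = (0 - j85) / (90.94 + j55.73) = -0.4164 - j0.6795 A.
Step 6 — Convert to polar: |I| = 0.797 A, ∠I = -121.5°.

I = 0.797∠-121.5° A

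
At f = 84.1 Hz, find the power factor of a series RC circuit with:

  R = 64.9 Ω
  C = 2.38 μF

Step 1 — Angular frequency: ω = 2π·f = 2π·84.1 = 528.4 rad/s.
Step 2 — Component impedances:
  R: Z = R = 64.9 Ω
  C: Z = 1/(jωC) = -j/(ω·C) = 0 - j795.1 Ω
Step 3 — Series combination: Z_total = R + C = 64.9 - j795.1 Ω = 797.8∠-85.3° Ω.
Step 4 — Power factor: PF = cos(φ) = Re(Z)/|Z| = 64.9/797.8 = 0.08135.
Step 5 — Type: Im(Z) = -795.1 ⇒ leading (phase φ = -85.3°).

PF = 0.08135 (leading, φ = -85.3°)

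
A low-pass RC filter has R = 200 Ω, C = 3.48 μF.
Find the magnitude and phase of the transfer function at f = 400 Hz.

Step 1 — Angular frequency: ω = 2π·400 = 2513 rad/s.
Step 2 — Transfer function: H(jω) = 1/(1 + jωRC).
Step 3 — Denominator: 1 + jωRC = 1 + j·2513·200·3.48e-06 = 1 + j1.749.
Step 4 — H = 0.2463 - j0.4309.
Step 5 — Magnitude: |H| = 0.4963 (-6.1 dB); phase: φ = -60.2°.

|H| = 0.4963 (-6.1 dB), φ = -60.2°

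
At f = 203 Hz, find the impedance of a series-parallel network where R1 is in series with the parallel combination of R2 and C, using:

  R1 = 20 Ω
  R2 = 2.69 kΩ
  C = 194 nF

Step 1 — Angular frequency: ω = 2π·f = 2π·203 = 1275 rad/s.
Step 2 — Component impedances:
  R1: Z = R = 20 Ω
  R2: Z = R = 2690 Ω
  C: Z = 1/(jωC) = -j/(ω·C) = 0 - j4041 Ω
Step 3 — Parallel branch: R2 || C = 1/(1/R2 + 1/C) = 1864 - j1241 Ω.
Step 4 — Series with R1: Z_total = R1 + (R2 || C) = 1884 - j1241 Ω = 2256∠-33.4° Ω.

Z = 1884 - j1241 Ω = 2256∠-33.4° Ω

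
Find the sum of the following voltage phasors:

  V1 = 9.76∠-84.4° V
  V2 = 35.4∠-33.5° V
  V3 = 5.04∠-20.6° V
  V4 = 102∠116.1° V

Step 1 — Convert each phasor to rectangular form:
  V1 = 9.76·(cos(-84.4°) + j·sin(-84.4°)) = 0.9524 - j9.713 V
  V2 = 35.4·(cos(-33.5°) + j·sin(-33.5°)) = 29.52 - j19.54 V
  V3 = 5.04·(cos(-20.6°) + j·sin(-20.6°)) = 4.718 - j1.773 V
  V4 = 102·(cos(116.1°) + j·sin(116.1°)) = -44.87 + j91.6 V
Step 2 — Sum components: V_total = -9.684 + j60.57 V.
Step 3 — Convert to polar: |V_total| = 61.34 V, ∠V_total = 99.1°.

V_total = 61.34∠99.1° V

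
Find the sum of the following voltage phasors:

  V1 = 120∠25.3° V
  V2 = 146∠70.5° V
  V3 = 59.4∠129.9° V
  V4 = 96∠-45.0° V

Step 1 — Convert each phasor to rectangular form:
  V1 = 120·(cos(25.3°) + j·sin(25.3°)) = 108.5 + j51.28 V
  V2 = 146·(cos(70.5°) + j·sin(70.5°)) = 48.74 + j137.6 V
  V3 = 59.4·(cos(129.9°) + j·sin(129.9°)) = -38.1 + j45.57 V
  V4 = 96·(cos(-45.0°) + j·sin(-45.0°)) = 67.88 - j67.88 V
Step 2 — Sum components: V_total = 187 + j166.6 V.
Step 3 — Convert to polar: |V_total| = 250.5 V, ∠V_total = 41.7°.

V_total = 250.5∠41.7° V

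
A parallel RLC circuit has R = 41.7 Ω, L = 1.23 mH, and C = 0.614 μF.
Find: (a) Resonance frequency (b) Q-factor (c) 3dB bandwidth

Step 1 — Resonance: ω₀ = 1/√(LC) = 1/√(0.00123·6.14e-07) = 3.639e+04 rad/s.
Step 2 — f₀ = ω₀/(2π) = 5791 Hz.
Step 3 — Parallel Q: Q = R/(ω₀L) = 41.7/(3.639e+04·0.00123) = 0.9317.
Step 4 — Bandwidth: Δω = ω₀/Q = 3.906e+04 rad/s; BW = Δω/(2π) = 6216 Hz.

(a) f₀ = 5791 Hz  (b) Q = 0.9317  (c) BW = 6216 Hz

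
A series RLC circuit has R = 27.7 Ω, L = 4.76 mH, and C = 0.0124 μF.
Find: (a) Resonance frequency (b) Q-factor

Step 1 — Resonance condition Im(Z)=0 gives ω₀ = 1/√(LC).
Step 2 — ω₀ = 1/√(0.00476·1.24e-08) = 1.302e+05 rad/s.
Step 3 — f₀ = ω₀/(2π) = 2.072e+04 Hz.
Step 4 — Series Q: Q = ω₀L/R = 1.302e+05·0.00476/27.7 = 22.37.

(a) f₀ = 2.072e+04 Hz  (b) Q = 22.37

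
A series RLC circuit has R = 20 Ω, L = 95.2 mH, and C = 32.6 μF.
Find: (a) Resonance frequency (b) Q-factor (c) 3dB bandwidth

Step 1 — Resonance condition Im(Z)=0 gives ω₀ = 1/√(LC).
Step 2 — ω₀ = 1/√(0.0952·3.26e-05) = 567.6 rad/s.
Step 3 — f₀ = ω₀/(2π) = 90.34 Hz.
Step 4 — Series Q: Q = ω₀L/R = 567.6·0.0952/20 = 2.702.
Step 5 — 3dB bandwidth: Δω = ω₀/Q = 210.1 rad/s; BW = Δω/(2π) = 33.44 Hz.

(a) f₀ = 90.34 Hz  (b) Q = 2.702  (c) BW = 33.44 Hz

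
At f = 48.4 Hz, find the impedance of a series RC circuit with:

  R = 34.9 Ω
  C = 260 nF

Step 1 — Angular frequency: ω = 2π·f = 2π·48.4 = 304.1 rad/s.
Step 2 — Component impedances:
  R: Z = R = 34.9 Ω
  C: Z = 1/(jωC) = -j/(ω·C) = 0 - j1.265e+04 Ω
Step 3 — Series combination: Z_total = R + C = 34.9 - j1.265e+04 Ω = 1.265e+04∠-89.8° Ω.

Z = 34.9 - j1.265e+04 Ω = 1.265e+04∠-89.8° Ω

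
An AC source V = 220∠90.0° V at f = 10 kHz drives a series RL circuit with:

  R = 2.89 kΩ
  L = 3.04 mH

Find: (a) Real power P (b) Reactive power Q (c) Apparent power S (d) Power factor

Step 1 — Angular frequency: ω = 2π·f = 2π·1e+04 = 6.283e+04 rad/s.
Step 2 — Component impedances:
  R: Z = R = 2890 Ω
  L: Z = jωL = j·6.283e+04·0.00304 = 0 + j191 Ω
Step 3 — Series combination: Z_total = R + L = 2890 + j191 Ω = 2896∠3.8° Ω.
Step 4 — Source phasor: V = 220∠90.0° V = 0 + j220 V.
Step 5 — Current: I = V / Z = 0.005009 + j0.07579 A = 0.07596∠86.2° A.
Step 6 — Complex power: S = V·I* = 16.67 + j1.102 VA.
Step 7 — Real power: P = Re(S) = 16.67 W.
Step 8 — Reactive power: Q = Im(S) = 1.102 VAR.
Step 9 — Apparent power: |S| = 16.71 VA.
Step 10 — Power factor: PF = P/|S| = 0.9978 (lagging).

(a) P = 16.67 W  (b) Q = 1.102 VAR  (c) S = 16.71 VA  (d) PF = 0.9978 (lagging)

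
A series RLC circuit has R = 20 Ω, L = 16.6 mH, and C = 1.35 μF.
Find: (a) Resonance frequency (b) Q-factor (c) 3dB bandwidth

Step 1 — Resonance: ω₀ = 1/√(LC) = 1/√(0.0166·1.35e-06) = 6680 rad/s.
Step 2 — f₀ = ω₀/(2π) = 1063 Hz.
Step 3 — Series Q: Q = ω₀L/R = 6680·0.0166/20 = 5.544.
Step 4 — Bandwidth: Δω = ω₀/Q = 1205 rad/s; BW = Δω/(2π) = 191.8 Hz.

(a) f₀ = 1063 Hz  (b) Q = 5.544  (c) BW = 191.8 Hz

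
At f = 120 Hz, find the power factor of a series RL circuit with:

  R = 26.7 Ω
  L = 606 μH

Step 1 — Angular frequency: ω = 2π·f = 2π·120 = 754 rad/s.
Step 2 — Component impedances:
  R: Z = R = 26.7 Ω
  L: Z = jωL = j·754·0.000606 = 0 + j0.4569 Ω
Step 3 — Series combination: Z_total = R + L = 26.7 + j0.4569 Ω = 26.7∠1.0° Ω.
Step 4 — Power factor: PF = cos(φ) = Re(Z)/|Z| = 26.7/26.704 = 0.9999.
Step 5 — Type: Im(Z) = 0.4569 ⇒ lagging (phase φ = 1.0°).

PF = 0.9999 (lagging, φ = 1.0°)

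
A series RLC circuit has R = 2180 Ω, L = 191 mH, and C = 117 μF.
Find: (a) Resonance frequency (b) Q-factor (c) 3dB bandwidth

Step 1 — Resonance: ω₀ = 1/√(LC) = 1/√(0.191·0.000117) = 211.5 rad/s.
Step 2 — f₀ = ω₀/(2π) = 33.67 Hz.
Step 3 — Series Q: Q = ω₀L/R = 211.5·0.191/2180 = 0.01853.
Step 4 — Bandwidth: Δω = ω₀/Q = 1.141e+04 rad/s; BW = Δω/(2π) = 1817 Hz.

(a) f₀ = 33.67 Hz  (b) Q = 0.01853  (c) BW = 1817 Hz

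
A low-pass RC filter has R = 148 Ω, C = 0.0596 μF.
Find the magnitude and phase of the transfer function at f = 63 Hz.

Step 1 — Angular frequency: ω = 2π·63 = 395.8 rad/s.
Step 2 — Transfer function: H(jω) = 1/(1 + jωRC).
Step 3 — Denominator: 1 + jωRC = 1 + j·395.8·148·5.96e-08 = 1 + j0.003492.
Step 4 — H = 1 - j0.003492.
Step 5 — Magnitude: |H| = 1 (-0.0 dB); phase: φ = -0.2°.

|H| = 1 (-0.0 dB), φ = -0.2°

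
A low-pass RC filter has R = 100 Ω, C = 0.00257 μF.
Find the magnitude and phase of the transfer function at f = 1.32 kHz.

Step 1 — Angular frequency: ω = 2π·1320 = 8294 rad/s.
Step 2 — Transfer function: H(jω) = 1/(1 + jωRC).
Step 3 — Denominator: 1 + jωRC = 1 + j·8294·100·2.57e-09 = 1 + j0.002132.
Step 4 — H = 1 - j0.002131.
Step 5 — Magnitude: |H| = 1 (-0.0 dB); phase: φ = -0.1°.

|H| = 1 (-0.0 dB), φ = -0.1°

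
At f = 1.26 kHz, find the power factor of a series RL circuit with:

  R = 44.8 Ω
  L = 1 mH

Step 1 — Angular frequency: ω = 2π·f = 2π·1260 = 7917 rad/s.
Step 2 — Component impedances:
  R: Z = R = 44.8 Ω
  L: Z = jωL = j·7917·0.001 = 0 + j7.917 Ω
Step 3 — Series combination: Z_total = R + L = 44.8 + j7.917 Ω = 45.49∠10.0° Ω.
Step 4 — Power factor: PF = cos(φ) = Re(Z)/|Z| = 44.8/45.494 = 0.9847.
Step 5 — Type: Im(Z) = 7.917 ⇒ lagging (phase φ = 10.0°).

PF = 0.9847 (lagging, φ = 10.0°)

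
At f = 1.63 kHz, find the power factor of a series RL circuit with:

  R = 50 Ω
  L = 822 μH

Step 1 — Angular frequency: ω = 2π·f = 2π·1630 = 1.024e+04 rad/s.
Step 2 — Component impedances:
  R: Z = R = 50 Ω
  L: Z = jωL = j·1.024e+04·0.000822 = 0 + j8.419 Ω
Step 3 — Series combination: Z_total = R + L = 50 + j8.419 Ω = 50.7∠9.6° Ω.
Step 4 — Power factor: PF = cos(φ) = Re(Z)/|Z| = 50/50.704 = 0.9861.
Step 5 — Type: Im(Z) = 8.419 ⇒ lagging (phase φ = 9.6°).

PF = 0.9861 (lagging, φ = 9.6°)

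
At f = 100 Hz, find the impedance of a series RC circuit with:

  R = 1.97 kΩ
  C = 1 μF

Step 1 — Angular frequency: ω = 2π·f = 2π·100 = 628.3 rad/s.
Step 2 — Component impedances:
  R: Z = R = 1970 Ω
  C: Z = 1/(jωC) = -j/(ω·C) = 0 - j1592 Ω
Step 3 — Series combination: Z_total = R + C = 1970 - j1592 Ω = 2533∠-38.9° Ω.

Z = 1970 - j1592 Ω = 2533∠-38.9° Ω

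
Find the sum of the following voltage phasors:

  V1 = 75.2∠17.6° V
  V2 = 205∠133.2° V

Step 1 — Convert each phasor to rectangular form:
  V1 = 75.2·(cos(17.6°) + j·sin(17.6°)) = 71.68 + j22.74 V
  V2 = 205·(cos(133.2°) + j·sin(133.2°)) = -140.3 + j149.4 V
Step 2 — Sum components: V_total = -68.65 + j172.2 V.
Step 3 — Convert to polar: |V_total| = 185.4 V, ∠V_total = 111.7°.

V_total = 185.4∠111.7° V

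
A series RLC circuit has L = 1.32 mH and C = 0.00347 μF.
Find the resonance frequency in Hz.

Step 1 — Resonance condition Im(Z)=0 gives ω₀ = 1/√(LC).
Step 2 — ω₀ = 1/√(0.00132·3.47e-09) = 4.672e+05 rad/s.
Step 3 — f₀ = ω₀/(2π) = 7.436e+04 Hz.

f₀ = 7.436e+04 Hz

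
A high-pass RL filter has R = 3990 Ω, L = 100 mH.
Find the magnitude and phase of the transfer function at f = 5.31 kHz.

Step 1 — Angular frequency: ω = 2π·5310 = 3.336e+04 rad/s.
Step 2 — Transfer function: H(jω) = jωL/(R + jωL).
Step 3 — Numerator jωL = j·3336; denominator R + jωL = 3990 + j3336.
Step 4 — H = 0.4115 + j0.4921.
Step 5 — Magnitude: |H| = 0.6415 (-3.9 dB); phase: φ = 50.1°.

|H| = 0.6415 (-3.9 dB), φ = 50.1°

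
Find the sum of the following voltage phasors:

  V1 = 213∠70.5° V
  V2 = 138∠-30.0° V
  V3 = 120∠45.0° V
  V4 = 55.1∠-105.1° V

Step 1 — Convert each phasor to rectangular form:
  V1 = 213·(cos(70.5°) + j·sin(70.5°)) = 71.1 + j200.8 V
  V2 = 138·(cos(-30.0°) + j·sin(-30.0°)) = 119.5 - j69 V
  V3 = 120·(cos(45.0°) + j·sin(45.0°)) = 84.85 + j84.85 V
  V4 = 55.1·(cos(-105.1°) + j·sin(-105.1°)) = -14.35 - j53.2 V
Step 2 — Sum components: V_total = 261.1 + j163.4 V.
Step 3 — Convert to polar: |V_total| = 308 V, ∠V_total = 32.0°.

V_total = 308∠32.0° V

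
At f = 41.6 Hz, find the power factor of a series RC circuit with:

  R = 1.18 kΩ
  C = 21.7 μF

Step 1 — Angular frequency: ω = 2π·f = 2π·41.6 = 261.4 rad/s.
Step 2 — Component impedances:
  R: Z = R = 1180 Ω
  C: Z = 1/(jωC) = -j/(ω·C) = 0 - j176.3 Ω
Step 3 — Series combination: Z_total = R + C = 1180 - j176.3 Ω = 1193∠-8.5° Ω.
Step 4 — Power factor: PF = cos(φ) = Re(Z)/|Z| = 1180/1193.1 = 0.989.
Step 5 — Type: Im(Z) = -176.3 ⇒ leading (phase φ = -8.5°).

PF = 0.989 (leading, φ = -8.5°)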